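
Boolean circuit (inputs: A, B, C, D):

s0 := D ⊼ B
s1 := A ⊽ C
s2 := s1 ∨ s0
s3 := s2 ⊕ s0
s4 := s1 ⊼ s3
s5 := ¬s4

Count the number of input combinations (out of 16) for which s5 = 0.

15

s5 = ¬s4 must be 0, so s4 = 1.
s4 = s1 ⊼ s3 must be 1, so at least one of s1, s3 is 0.
Enumerating the 16 input combinations, 15 give s5 = 0 and 1 give s5 = 1.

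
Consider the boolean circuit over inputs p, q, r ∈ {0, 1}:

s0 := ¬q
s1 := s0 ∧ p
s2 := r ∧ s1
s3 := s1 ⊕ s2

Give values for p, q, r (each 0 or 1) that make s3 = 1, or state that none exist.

p=1, q=0, r=0

Check with p=1, q=0, r=0:
s0 = ¬q = ¬0 = 1
s1 = s0 ∧ p = 1 ∧ 1 = 1
s2 = r ∧ s1 = 0 ∧ 1 = 0
s3 = s1 ⊕ s2 = 1 ⊕ 0 = 1
So s3 = 1 as required.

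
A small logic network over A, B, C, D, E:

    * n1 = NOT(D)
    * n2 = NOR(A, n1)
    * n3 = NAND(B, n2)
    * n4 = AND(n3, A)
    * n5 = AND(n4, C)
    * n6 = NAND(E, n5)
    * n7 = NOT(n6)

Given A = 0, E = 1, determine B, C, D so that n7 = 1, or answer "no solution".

With A = 0, E = 1 fixed, none of the 8 settings of B, C, D give n7 = 1.
For example, with B=1, C=1, D=1:
n1 = NOT(D) = NOT 1 = 0
n2 = NOR(A, n1) = NOR(0, 0) = 1
n3 = NAND(B, n2) = NAND(1, 1) = 0
n4 = AND(n3, A) = AND(0, 0) = 0
n5 = AND(n4, C) = AND(0, 1) = 0
n6 = NAND(E, n5) = NAND(1, 0) = 1
n7 = NOT(n6) = NOT 1 = 0
giving n7 = 0 ≠ 1.

no solution exists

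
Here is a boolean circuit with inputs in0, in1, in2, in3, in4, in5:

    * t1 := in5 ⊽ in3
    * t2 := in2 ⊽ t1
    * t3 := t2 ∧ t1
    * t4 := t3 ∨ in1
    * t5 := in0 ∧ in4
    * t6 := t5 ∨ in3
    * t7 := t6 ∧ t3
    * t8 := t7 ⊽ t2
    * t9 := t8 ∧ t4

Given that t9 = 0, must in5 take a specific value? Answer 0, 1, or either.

Both values of in5 occur among assignments with t9 = 0:
  in5=0: in0=0, in1=0, in2=0, in3=0, in4=0, in5=0
  in5=1: in0=0, in1=0, in2=0, in3=0, in4=0, in5=1

either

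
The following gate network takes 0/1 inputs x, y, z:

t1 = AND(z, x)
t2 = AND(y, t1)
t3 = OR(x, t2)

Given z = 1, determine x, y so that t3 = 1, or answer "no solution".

x=1, y=1

t3 = OR(x, t2) must be 1, so at least one of x, t2 is 1.
Check with z = 1 and x=1, y=1:
t1 = AND(z, x) = AND(1, 1) = 1
t2 = AND(y, t1) = AND(1, 1) = 1
t3 = OR(x, t2) = OR(1, 1) = 1
So t3 = 1.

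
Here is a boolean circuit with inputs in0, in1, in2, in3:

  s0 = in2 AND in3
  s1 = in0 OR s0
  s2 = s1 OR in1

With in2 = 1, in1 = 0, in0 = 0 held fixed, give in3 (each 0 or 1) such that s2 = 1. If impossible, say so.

in3=1

s2 = s1 OR in1 must be 1, so at least one of s1, in1 is 1.
Check with in2 = 1, in1 = 0, in0 = 0 and in3=1:
s0 = in2 AND in3 = 1 AND 1 = 1
s1 = in0 OR s0 = 0 OR 1 = 1
s2 = s1 OR in1 = 1 OR 0 = 1
So s2 = 1.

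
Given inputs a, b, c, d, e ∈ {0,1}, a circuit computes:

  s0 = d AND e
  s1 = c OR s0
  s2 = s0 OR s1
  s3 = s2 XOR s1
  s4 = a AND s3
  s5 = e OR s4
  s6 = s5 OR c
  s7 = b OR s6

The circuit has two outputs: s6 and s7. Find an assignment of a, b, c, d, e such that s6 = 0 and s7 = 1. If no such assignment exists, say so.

a=1, b=1, c=0, d=0, e=0

Check with a=1, b=1, c=0, d=0, e=0:
s0 = d AND e = 0 AND 0 = 0
s1 = c OR s0 = 0 OR 0 = 0
s2 = s0 OR s1 = 0 OR 0 = 0
s3 = s2 XOR s1 = 0 XOR 0 = 0
s4 = a AND s3 = 1 AND 0 = 0
s5 = e OR s4 = 0 OR 0 = 0
s6 = s5 OR c = 0 OR 0 = 0
s7 = b OR s6 = 1 OR 0 = 1
So s6 = 0 and s7 = 1.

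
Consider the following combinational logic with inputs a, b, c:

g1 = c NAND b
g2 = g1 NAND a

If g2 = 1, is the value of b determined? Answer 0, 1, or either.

Both values of b occur among assignments with g2 = 1:
  b=0: a=0, b=0, c=0
  b=1: a=0, b=1, c=0

either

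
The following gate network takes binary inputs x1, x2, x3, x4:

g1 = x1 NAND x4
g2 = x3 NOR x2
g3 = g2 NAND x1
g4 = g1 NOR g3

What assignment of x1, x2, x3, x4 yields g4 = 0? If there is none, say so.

x1=1 x2=0 x3=1 x4=1

Check with x1=1 x2=0 x3=1 x4=1:
g1 = x1 NAND x4 = 1 NAND 1 = 0
g2 = x3 NOR x2 = 1 NOR 0 = 0
g3 = g2 NAND x1 = 0 NAND 1 = 1
g4 = g1 NOR g3 = 0 NOR 1 = 0
So g4 = 0 as required.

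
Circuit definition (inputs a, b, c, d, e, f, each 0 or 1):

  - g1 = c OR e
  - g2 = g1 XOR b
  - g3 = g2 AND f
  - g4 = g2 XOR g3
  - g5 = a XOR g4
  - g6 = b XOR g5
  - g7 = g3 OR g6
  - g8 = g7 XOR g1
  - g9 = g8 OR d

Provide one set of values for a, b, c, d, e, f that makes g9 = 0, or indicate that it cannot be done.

Check with a=0 b=0 c=0 d=0 e=0 f=1:
g1 = c OR e = 0 OR 0 = 0
g2 = g1 XOR b = 0 XOR 0 = 0
g3 = g2 AND f = 0 AND 1 = 0
g4 = g2 XOR g3 = 0 XOR 0 = 0
g5 = a XOR g4 = 0 XOR 0 = 0
g6 = b XOR g5 = 0 XOR 0 = 0
g7 = g3 OR g6 = 0 OR 0 = 0
g8 = g7 XOR g1 = 0 XOR 0 = 0
g9 = g8 OR d = 0 OR 0 = 0
So g9 = 0 as required.

a=0 b=0 c=0 d=0 e=0 f=1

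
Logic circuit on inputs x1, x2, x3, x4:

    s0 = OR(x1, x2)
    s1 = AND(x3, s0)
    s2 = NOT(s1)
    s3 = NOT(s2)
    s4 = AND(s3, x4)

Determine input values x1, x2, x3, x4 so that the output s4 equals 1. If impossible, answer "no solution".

x1=0, x2=1, x3=1, x4=1

s4 = AND(s3, x4) must be 1, so both s3 = 1 and x4 = 1.
s3 = NOT(s2) must be 1, so s2 = 0.
Check with x1=0, x2=1, x3=1, x4=1:
s0 = OR(x1, x2) = OR(0, 1) = 1
s1 = AND(x3, s0) = AND(1, 1) = 1
s2 = NOT(s1) = NOT 1 = 0
s3 = NOT(s2) = NOT 0 = 1
s4 = AND(s3, x4) = AND(1, 1) = 1
So s4 = 1 as required.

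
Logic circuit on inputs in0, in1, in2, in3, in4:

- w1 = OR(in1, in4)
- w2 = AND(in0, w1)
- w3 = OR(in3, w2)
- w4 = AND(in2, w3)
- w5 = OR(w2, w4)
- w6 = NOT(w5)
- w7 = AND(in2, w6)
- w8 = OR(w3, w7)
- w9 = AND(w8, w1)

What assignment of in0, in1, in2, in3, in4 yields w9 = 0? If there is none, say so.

w9 = AND(w8, w1) must be 0, so at least one of w8, w1 is 0.
Check with in0=1, in1=0, in2=1, in3=0, in4=0:
w1 = OR(in1, in4) = OR(0, 0) = 0
w2 = AND(in0, w1) = AND(1, 0) = 0
w3 = OR(in3, w2) = OR(0, 0) = 0
w4 = AND(in2, w3) = AND(1, 0) = 0
w5 = OR(w2, w4) = OR(0, 0) = 0
w6 = NOT(w5) = NOT 0 = 1
w7 = AND(in2, w6) = AND(1, 1) = 1
w8 = OR(w3, w7) = OR(0, 1) = 1
w9 = AND(w8, w1) = AND(1, 0) = 0
So w9 = 0 as required.

in0=1, in1=0, in2=1, in3=0, in4=0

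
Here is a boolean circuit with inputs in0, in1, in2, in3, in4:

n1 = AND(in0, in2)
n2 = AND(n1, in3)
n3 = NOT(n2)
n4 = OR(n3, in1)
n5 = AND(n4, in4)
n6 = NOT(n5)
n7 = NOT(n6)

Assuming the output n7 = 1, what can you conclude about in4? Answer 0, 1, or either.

1

n7 = NOT(n6) must be 1, so n6 = 0.
n6 = NOT(n5) must be 0, so n5 = 1.
n5 = AND(n4, in4) must be 1, so both n4 = 1 and in4 = 1.
Every assignment with n7 = 1 has in4 = 1; there are 15 such assignment(s).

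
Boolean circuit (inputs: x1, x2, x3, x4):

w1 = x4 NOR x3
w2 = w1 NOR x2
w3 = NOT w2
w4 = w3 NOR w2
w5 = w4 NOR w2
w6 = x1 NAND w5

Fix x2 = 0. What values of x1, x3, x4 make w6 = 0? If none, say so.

x1=1, x3=0, x4=0

w6 = x1 NAND w5 must be 0, so both x1 = 1 and w5 = 1.
Check with x2 = 0 and x1=1, x3=0, x4=0:
w1 = x4 NOR x3 = 0 NOR 0 = 1
w2 = w1 NOR x2 = 1 NOR 0 = 0
w3 = NOT w2 = NOT 0 = 1
w4 = w3 NOR w2 = 1 NOR 0 = 0
w5 = w4 NOR w2 = 0 NOR 0 = 1
w6 = x1 NAND w5 = 1 NAND 1 = 0
So w6 = 0.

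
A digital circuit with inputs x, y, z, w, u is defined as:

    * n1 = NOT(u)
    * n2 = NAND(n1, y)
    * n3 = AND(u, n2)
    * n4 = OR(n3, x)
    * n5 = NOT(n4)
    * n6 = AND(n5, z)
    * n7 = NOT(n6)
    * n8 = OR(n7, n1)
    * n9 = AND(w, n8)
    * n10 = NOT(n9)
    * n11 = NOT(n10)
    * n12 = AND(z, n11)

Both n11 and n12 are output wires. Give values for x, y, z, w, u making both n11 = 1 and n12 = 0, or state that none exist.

Check with x=0 y=1 z=0 w=1 u=0:
n1 = NOT(u) = NOT 0 = 1
n2 = NAND(n1, y) = NAND(1, 1) = 0
n3 = AND(u, n2) = AND(0, 0) = 0
n4 = OR(n3, x) = OR(0, 0) = 0
n5 = NOT(n4) = NOT 0 = 1
n6 = AND(n5, z) = AND(1, 0) = 0
n7 = NOT(n6) = NOT 0 = 1
n8 = OR(n7, n1) = OR(1, 1) = 1
n9 = AND(w, n8) = AND(1, 1) = 1
n10 = NOT(n9) = NOT 1 = 0
n11 = NOT(n10) = NOT 0 = 1
n12 = AND(z, n11) = AND(0, 1) = 0
So n11 = 1 and n12 = 0.

x=0 y=1 z=0 w=1 u=0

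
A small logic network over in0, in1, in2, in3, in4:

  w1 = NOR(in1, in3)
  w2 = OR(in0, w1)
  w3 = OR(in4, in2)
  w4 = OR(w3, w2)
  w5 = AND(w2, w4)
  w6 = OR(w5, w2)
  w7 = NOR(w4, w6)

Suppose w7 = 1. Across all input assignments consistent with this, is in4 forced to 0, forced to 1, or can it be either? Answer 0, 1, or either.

w7 = NOR(w4, w6) must be 1, so both w4 = 0 and w6 = 0.
w4 = OR(w3, w2) must be 0, so both w3 = 0 and w2 = 0.
w6 = OR(w5, w2) must be 0, so both w5 = 0 and w2 = 0.
Every assignment with w7 = 1 has in4 = 0; there are 3 such assignment(s).
  in0=0, in1=0, in2=0, in3=1, in4=0
  in0=0, in1=1, in2=0, in3=0, in4=0
  in0=0, in1=1, in2=0, in3=1, in4=0

0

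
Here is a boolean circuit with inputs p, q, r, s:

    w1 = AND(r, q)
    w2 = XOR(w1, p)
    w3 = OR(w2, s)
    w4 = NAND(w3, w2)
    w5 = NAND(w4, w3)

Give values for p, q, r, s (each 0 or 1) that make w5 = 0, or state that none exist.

w5 = NAND(w4, w3) must be 0, so both w4 = 1 and w3 = 1.
Check with p=0 q=0 r=0 s=1:
w1 = AND(r, q) = AND(0, 0) = 0
w2 = XOR(w1, p) = XOR(0, 0) = 0
w3 = OR(w2, s) = OR(0, 1) = 1
w4 = NAND(w3, w2) = NAND(1, 0) = 1
w5 = NAND(w4, w3) = NAND(1, 1) = 0
So w5 = 0 as required.

p=0 q=0 r=0 s=1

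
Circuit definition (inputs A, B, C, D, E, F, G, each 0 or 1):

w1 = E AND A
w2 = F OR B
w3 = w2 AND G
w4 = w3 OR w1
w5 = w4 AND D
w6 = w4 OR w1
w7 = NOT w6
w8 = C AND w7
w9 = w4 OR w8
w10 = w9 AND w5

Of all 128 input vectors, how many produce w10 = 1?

34

w10 = w9 AND w5 must be 1, so both w9 = 1 and w5 = 1.
w9 = w4 OR w8 must be 1, so at least one of w4, w8 is 1.
w5 = w4 AND D must be 1, so both w4 = 1 and D = 1.
Enumerating the 128 input combinations, 34 give w10 = 1 and 94 give w10 = 0.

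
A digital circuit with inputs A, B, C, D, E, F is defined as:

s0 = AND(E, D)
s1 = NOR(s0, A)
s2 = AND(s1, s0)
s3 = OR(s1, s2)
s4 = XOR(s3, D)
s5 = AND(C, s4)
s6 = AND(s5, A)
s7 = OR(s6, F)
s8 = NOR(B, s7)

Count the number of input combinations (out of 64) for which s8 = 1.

s8 = NOR(B, s7) must be 1, so both B = 0 and s7 = 0.
s7 = OR(s6, F) must be 0, so both s6 = 0 and F = 0.
Enumerating the 64 input combinations, 14 give s8 = 1 and 50 give s8 = 0.

14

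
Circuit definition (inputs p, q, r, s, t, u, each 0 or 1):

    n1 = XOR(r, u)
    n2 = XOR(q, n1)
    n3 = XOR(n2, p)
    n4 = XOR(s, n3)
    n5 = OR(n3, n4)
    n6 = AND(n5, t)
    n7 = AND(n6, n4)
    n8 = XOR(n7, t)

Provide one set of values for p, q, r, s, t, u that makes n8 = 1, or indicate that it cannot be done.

p=1 q=1 r=1 s=0 t=1 u=1

n8 = XOR(n7, t) must be 1, so n7 and t differ.
Check with p=1 q=1 r=1 s=0 t=1 u=1:
n1 = XOR(r, u) = XOR(1, 1) = 0
n2 = XOR(q, n1) = XOR(1, 0) = 1
n3 = XOR(n2, p) = XOR(1, 1) = 0
n4 = XOR(s, n3) = XOR(0, 0) = 0
n5 = OR(n3, n4) = OR(0, 0) = 0
n6 = AND(n5, t) = AND(0, 1) = 0
n7 = AND(n6, n4) = AND(0, 0) = 0
n8 = XOR(n7, t) = XOR(0, 1) = 1
So n8 = 1 as required.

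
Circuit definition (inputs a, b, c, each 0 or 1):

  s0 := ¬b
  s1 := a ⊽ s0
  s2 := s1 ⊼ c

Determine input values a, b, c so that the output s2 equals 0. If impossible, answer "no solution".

s2 = s1 ⊼ c must be 0, so both s1 = 1 and c = 1.
s1 = a ⊽ s0 must be 1, so both a = 0 and s0 = 0.
Check with a=0, b=1, c=1:
s0 = ¬b = ¬1 = 0
s1 = a ⊽ s0 = 0 ⊽ 0 = 1
s2 = s1 ⊼ c = 1 ⊼ 1 = 0
So s2 = 0 as required.

a=0, b=1, c=1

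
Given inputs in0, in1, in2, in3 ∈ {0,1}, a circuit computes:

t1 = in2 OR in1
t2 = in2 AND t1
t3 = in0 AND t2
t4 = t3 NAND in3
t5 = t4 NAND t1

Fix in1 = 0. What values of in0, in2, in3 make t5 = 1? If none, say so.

in0=1, in2=1, in3=1

Check with in1 = 0 and in0=1, in2=1, in3=1:
t1 = in2 OR in1 = 1 OR 0 = 1
t2 = in2 AND t1 = 1 AND 1 = 1
t3 = in0 AND t2 = 1 AND 1 = 1
t4 = t3 NAND in3 = 1 NAND 1 = 0
t5 = t4 NAND t1 = 0 NAND 1 = 1
So t5 = 1.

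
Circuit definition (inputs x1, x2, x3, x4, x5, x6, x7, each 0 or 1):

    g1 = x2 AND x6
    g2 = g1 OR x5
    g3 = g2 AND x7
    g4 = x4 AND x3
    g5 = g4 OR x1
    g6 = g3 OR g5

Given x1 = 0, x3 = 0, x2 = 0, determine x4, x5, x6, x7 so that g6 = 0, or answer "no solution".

x4=1 x5=0 x6=0 x7=1

g6 = g3 OR g5 must be 0, so both g3 = 0 and g5 = 0.
Check with x1 = 0, x3 = 0, x2 = 0 and x4=1, x5=0, x6=0, x7=1:
g1 = x2 AND x6 = 0 AND 0 = 0
g2 = g1 OR x5 = 0 OR 0 = 0
g3 = g2 AND x7 = 0 AND 1 = 0
g4 = x4 AND x3 = 1 AND 0 = 0
g5 = g4 OR x1 = 0 OR 0 = 0
g6 = g3 OR g5 = 0 OR 0 = 0
So g6 = 0.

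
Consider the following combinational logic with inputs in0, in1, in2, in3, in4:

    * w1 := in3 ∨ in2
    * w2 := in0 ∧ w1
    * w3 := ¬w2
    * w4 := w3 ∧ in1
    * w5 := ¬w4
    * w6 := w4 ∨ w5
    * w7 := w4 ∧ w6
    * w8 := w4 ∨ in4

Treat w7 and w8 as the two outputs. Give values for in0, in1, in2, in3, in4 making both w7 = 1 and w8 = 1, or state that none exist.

in0=1, in1=1, in2=0, in3=0, in4=0

Check with in0=1, in1=1, in2=0, in3=0, in4=0:
w1 = in3 ∨ in2 = 0 ∨ 0 = 0
w2 = in0 ∧ w1 = 1 ∧ 0 = 0
w3 = ¬w2 = ¬0 = 1
w4 = w3 ∧ in1 = 1 ∧ 1 = 1
w5 = ¬w4 = ¬1 = 0
w6 = w4 ∨ w5 = 1 ∨ 0 = 1
w7 = w4 ∧ w6 = 1 ∧ 1 = 1
w8 = w4 ∨ in4 = 1 ∨ 0 = 1
So w7 = 1 and w8 = 1.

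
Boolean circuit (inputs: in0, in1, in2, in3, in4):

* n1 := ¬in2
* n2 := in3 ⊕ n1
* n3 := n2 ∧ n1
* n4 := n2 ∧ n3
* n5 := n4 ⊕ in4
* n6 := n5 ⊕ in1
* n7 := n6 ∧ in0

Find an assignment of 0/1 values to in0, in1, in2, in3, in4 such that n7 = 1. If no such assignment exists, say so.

Check with in0=1, in1=1, in2=0, in3=1, in4=0:
n1 = ¬in2 = ¬0 = 1
n2 = in3 ⊕ n1 = 1 ⊕ 1 = 0
n3 = n2 ∧ n1 = 0 ∧ 1 = 0
n4 = n2 ∧ n3 = 0 ∧ 0 = 0
n5 = n4 ⊕ in4 = 0 ⊕ 0 = 0
n6 = n5 ⊕ in1 = 0 ⊕ 1 = 1
n7 = n6 ∧ in0 = 1 ∧ 1 = 1
So n7 = 1 as required.

in0=1, in1=1, in2=0, in3=1, in4=0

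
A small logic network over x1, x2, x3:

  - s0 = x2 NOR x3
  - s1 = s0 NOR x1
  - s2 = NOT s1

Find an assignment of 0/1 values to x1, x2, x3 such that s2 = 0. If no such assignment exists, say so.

x1=0 x2=1 x3=1

s2 = NOT s1 must be 0, so s1 = 1.
s1 = s0 NOR x1 must be 1, so both s0 = 0 and x1 = 0.
s0 = x2 NOR x3 must be 0, so at least one of x2, x3 is 1.
Check with x1=0 x2=1 x3=1:
s0 = x2 NOR x3 = 1 NOR 1 = 0
s1 = s0 NOR x1 = 0 NOR 0 = 1
s2 = NOT s1 = NOT 1 = 0
So s2 = 0 as required.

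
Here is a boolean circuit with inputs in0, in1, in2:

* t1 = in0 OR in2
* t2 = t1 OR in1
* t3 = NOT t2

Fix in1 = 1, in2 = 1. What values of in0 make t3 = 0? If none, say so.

t3 = NOT t2 must be 0, so t2 = 1.
Check with in1 = 1, in2 = 1 and in0=0:
t1 = in0 OR in2 = 0 OR 1 = 1
t2 = t1 OR in1 = 1 OR 1 = 1
t3 = NOT t2 = NOT 1 = 0
So t3 = 0.

in0=0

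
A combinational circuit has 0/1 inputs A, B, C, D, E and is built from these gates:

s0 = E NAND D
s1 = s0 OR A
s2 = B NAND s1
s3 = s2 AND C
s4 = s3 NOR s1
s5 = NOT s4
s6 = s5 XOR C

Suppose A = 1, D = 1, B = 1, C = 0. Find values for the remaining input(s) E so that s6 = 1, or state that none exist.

s6 = s5 XOR C must be 1, so s5 and C differ.
Check with A = 1, D = 1, B = 1, C = 0 and E=0:
s0 = E NAND D = 0 NAND 1 = 1
s1 = s0 OR A = 1 OR 1 = 1
s2 = B NAND s1 = 1 NAND 1 = 0
s3 = s2 AND C = 0 AND 0 = 0
s4 = s3 NOR s1 = 0 NOR 1 = 0
s5 = NOT s4 = NOT 0 = 1
s6 = s5 XOR C = 1 XOR 0 = 1
So s6 = 1.

E=0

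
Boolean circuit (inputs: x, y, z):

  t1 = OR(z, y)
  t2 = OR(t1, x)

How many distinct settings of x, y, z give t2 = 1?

7

t2 = OR(t1, x) must be 1, so at least one of t1, x is 1.
Enumerating the 8 input combinations, 7 give t2 = 1 and 1 give t2 = 0.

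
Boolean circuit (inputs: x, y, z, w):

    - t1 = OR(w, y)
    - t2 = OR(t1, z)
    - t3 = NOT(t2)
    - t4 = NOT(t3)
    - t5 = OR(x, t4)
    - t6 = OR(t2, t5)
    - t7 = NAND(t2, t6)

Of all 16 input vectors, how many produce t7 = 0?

t7 = NAND(t2, t6) must be 0, so both t2 = 1 and t6 = 1.
Enumerating the 16 input combinations, 14 give t7 = 0 and 2 give t7 = 1.

14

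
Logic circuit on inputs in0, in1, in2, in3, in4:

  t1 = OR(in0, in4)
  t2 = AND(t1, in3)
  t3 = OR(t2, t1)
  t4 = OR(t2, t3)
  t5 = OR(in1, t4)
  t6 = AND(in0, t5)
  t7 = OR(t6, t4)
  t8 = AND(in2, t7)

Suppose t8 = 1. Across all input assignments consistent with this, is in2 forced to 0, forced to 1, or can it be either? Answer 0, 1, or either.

1

t8 = AND(in2, t7) must be 1, so both in2 = 1 and t7 = 1.
Every assignment with t8 = 1 has in2 = 1; there are 12 such assignment(s).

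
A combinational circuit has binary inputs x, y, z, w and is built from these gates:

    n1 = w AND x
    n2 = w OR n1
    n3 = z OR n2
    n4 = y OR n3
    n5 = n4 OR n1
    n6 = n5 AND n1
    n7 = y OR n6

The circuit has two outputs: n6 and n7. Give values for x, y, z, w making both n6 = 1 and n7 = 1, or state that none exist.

Check with x=1 y=0 z=0 w=1:
n1 = w AND x = 1 AND 1 = 1
n2 = w OR n1 = 1 OR 1 = 1
n3 = z OR n2 = 0 OR 1 = 1
n4 = y OR n3 = 0 OR 1 = 1
n5 = n4 OR n1 = 1 OR 1 = 1
n6 = n5 AND n1 = 1 AND 1 = 1
n7 = y OR n6 = 0 OR 1 = 1
So n6 = 1 and n7 = 1.

x=1 y=0 z=0 w=1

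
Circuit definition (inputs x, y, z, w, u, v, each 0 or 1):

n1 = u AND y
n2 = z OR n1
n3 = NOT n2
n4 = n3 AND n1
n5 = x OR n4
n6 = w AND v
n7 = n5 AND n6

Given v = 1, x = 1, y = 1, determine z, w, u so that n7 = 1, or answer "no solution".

z=0 w=1 u=0

Check with v = 1, x = 1, y = 1 and z=0, w=1, u=0:
n1 = u AND y = 0 AND 1 = 0
n2 = z OR n1 = 0 OR 0 = 0
n3 = NOT n2 = NOT 0 = 1
n4 = n3 AND n1 = 1 AND 0 = 0
n5 = x OR n4 = 1 OR 0 = 1
n6 = w AND v = 1 AND 1 = 1
n7 = n5 AND n6 = 1 AND 1 = 1
So n7 = 1.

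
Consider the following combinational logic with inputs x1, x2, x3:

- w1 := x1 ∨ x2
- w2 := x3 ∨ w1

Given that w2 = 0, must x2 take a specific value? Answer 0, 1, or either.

w2 = x3 ∨ w1 must be 0, so both x3 = 0 and w1 = 0.
w1 = x1 ∨ x2 must be 0, so both x1 = 0 and x2 = 0.
Every assignment with w2 = 0 has x2 = 0; there are 1 such assignment(s).
  x1=0, x2=0, x3=0

0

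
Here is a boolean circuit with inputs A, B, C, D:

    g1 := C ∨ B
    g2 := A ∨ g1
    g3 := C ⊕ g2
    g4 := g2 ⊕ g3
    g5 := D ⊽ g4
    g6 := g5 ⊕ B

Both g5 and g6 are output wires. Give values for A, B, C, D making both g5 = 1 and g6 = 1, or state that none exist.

Check with A=0, B=0, C=0, D=0:
g1 = C ∨ B = 0 ∨ 0 = 0
g2 = A ∨ g1 = 0 ∨ 0 = 0
g3 = C ⊕ g2 = 0 ⊕ 0 = 0
g4 = g2 ⊕ g3 = 0 ⊕ 0 = 0
g5 = D ⊽ g4 = 0 ⊽ 0 = 1
g6 = g5 ⊕ B = 1 ⊕ 0 = 1
So g5 = 1 and g6 = 1.

A=0, B=0, C=0, D=0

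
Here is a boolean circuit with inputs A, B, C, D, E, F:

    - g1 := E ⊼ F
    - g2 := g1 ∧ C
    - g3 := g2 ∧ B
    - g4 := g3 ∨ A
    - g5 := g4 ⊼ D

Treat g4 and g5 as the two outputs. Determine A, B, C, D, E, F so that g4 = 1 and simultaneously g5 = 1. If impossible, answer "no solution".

Check with A=0, B=1, C=1, D=0, E=0, F=1:
g1 = E ⊼ F = 0 ⊼ 1 = 1
g2 = g1 ∧ C = 1 ∧ 1 = 1
g3 = g2 ∧ B = 1 ∧ 1 = 1
g4 = g3 ∨ A = 1 ∨ 0 = 1
g5 = g4 ⊼ D = 1 ⊼ 0 = 1
So g4 = 1 and g5 = 1.

A=0, B=1, C=1, D=0, E=0, F=1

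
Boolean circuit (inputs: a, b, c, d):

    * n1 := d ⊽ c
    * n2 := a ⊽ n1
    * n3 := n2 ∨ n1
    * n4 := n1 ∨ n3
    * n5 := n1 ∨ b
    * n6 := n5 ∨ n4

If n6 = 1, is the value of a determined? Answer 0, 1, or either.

Both values of a occur among assignments with n6 = 1:
  a=0: a=0, b=0, c=0, d=0
  a=1: a=1, b=0, c=0, d=0

either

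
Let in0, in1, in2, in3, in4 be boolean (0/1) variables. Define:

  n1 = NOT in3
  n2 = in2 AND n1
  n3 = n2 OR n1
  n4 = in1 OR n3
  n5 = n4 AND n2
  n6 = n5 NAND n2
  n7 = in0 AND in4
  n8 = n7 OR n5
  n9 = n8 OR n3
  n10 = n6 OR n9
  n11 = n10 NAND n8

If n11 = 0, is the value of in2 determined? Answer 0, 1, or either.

either

Both values of in2 occur among assignments with n11 = 0:
  in2=0: in0=1, in1=0, in2=0, in3=0, in4=1
  in2=1: in0=0, in1=0, in2=1, in3=0, in4=0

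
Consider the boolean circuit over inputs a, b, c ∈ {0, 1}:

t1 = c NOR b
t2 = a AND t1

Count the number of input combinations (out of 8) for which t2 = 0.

7

t2 = a AND t1 must be 0, so at least one of a, t1 is 0.
Enumerating the 8 input combinations, 7 give t2 = 0 and 1 give t2 = 1.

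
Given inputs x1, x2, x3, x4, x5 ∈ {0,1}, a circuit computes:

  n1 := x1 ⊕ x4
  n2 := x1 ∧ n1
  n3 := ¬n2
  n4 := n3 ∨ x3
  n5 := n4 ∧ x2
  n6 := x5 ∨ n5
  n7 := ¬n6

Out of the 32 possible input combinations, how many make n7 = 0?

23

n7 = ¬n6 must be 0, so n6 = 1.
n6 = x5 ∨ n5 must be 1, so at least one of x5, n5 is 1.
Enumerating the 32 input combinations, 23 give n7 = 0 and 9 give n7 = 1.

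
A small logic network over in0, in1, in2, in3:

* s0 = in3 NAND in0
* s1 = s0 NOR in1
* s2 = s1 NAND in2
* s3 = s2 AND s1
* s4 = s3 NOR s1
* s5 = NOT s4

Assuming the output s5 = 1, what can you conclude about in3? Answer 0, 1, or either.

1

s5 = NOT s4 must be 1, so s4 = 0.
Every assignment with s5 = 1 has in3 = 1; there are 2 such assignment(s).
  in0=1, in1=0, in2=0, in3=1
  in0=1, in1=0, in2=1, in3=1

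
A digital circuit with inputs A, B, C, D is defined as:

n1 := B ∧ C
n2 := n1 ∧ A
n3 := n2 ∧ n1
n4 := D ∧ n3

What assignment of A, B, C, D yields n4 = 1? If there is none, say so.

A=1, B=1, C=1, D=1

n4 = D ∧ n3 must be 1, so both D = 1 and n3 = 1.
n3 = n2 ∧ n1 must be 1, so both n2 = 1 and n1 = 1.
n2 = n1 ∧ A must be 1, so both n1 = 1 and A = 1.
Check with A=1, B=1, C=1, D=1:
n1 = B ∧ C = 1 ∧ 1 = 1
n2 = n1 ∧ A = 1 ∧ 1 = 1
n3 = n2 ∧ n1 = 1 ∧ 1 = 1
n4 = D ∧ n3 = 1 ∧ 1 = 1
So n4 = 1 as required.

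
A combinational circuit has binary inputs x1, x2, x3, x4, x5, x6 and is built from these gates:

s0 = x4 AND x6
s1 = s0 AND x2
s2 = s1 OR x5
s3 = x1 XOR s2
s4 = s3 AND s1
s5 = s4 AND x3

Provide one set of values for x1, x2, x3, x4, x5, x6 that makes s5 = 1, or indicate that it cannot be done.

x1=0 x2=1 x3=1 x4=1 x5=1 x6=1

s5 = s4 AND x3 must be 1, so both s4 = 1 and x3 = 1.
s4 = s3 AND s1 must be 1, so both s3 = 1 and s1 = 1.
s3 = x1 XOR s2 must be 1, so x1 and s2 differ.
Check with x1=0 x2=1 x3=1 x4=1 x5=1 x6=1:
s0 = x4 AND x6 = 1 AND 1 = 1
s1 = s0 AND x2 = 1 AND 1 = 1
s2 = s1 OR x5 = 1 OR 1 = 1
s3 = x1 XOR s2 = 0 XOR 1 = 1
s4 = s3 AND s1 = 1 AND 1 = 1
s5 = s4 AND x3 = 1 AND 1 = 1
So s5 = 1 as required.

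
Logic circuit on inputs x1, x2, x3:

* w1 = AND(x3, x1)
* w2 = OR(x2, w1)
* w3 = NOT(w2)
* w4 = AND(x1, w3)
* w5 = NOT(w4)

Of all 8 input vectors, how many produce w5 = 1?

w5 = NOT(w4) must be 1, so w4 = 0.
Enumerating the 8 input combinations, 7 give w5 = 1 and 1 give w5 = 0.

7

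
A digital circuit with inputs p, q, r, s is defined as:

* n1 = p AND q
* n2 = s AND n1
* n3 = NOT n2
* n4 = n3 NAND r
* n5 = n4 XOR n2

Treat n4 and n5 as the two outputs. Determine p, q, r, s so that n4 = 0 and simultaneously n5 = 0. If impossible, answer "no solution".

p=0 q=0 r=1 s=1

Check with p=0 q=0 r=1 s=1:
n1 = p AND q = 0 AND 0 = 0
n2 = s AND n1 = 1 AND 0 = 0
n3 = NOT n2 = NOT 0 = 1
n4 = n3 NAND r = 1 NAND 1 = 0
n5 = n4 XOR n2 = 0 XOR 0 = 0
So n4 = 0 and n5 = 0.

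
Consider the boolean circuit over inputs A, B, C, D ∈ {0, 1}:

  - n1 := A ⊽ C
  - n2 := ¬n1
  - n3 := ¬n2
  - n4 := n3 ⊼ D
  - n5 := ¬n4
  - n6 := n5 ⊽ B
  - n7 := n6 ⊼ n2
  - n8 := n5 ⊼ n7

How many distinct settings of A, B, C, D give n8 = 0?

2

n8 = n5 ⊼ n7 must be 0, so both n5 = 1 and n7 = 1.
n5 = ¬n4 must be 1, so n4 = 0.
Enumerating the 16 input combinations, 2 give n8 = 0 and 14 give n8 = 1.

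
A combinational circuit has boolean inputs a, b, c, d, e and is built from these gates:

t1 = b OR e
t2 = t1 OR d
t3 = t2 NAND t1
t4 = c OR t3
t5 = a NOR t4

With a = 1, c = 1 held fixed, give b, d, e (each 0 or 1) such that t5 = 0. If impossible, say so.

Check with a = 1, c = 1 and b=1, d=1, e=0:
t1 = b OR e = 1 OR 0 = 1
t2 = t1 OR d = 1 OR 1 = 1
t3 = t2 NAND t1 = 1 NAND 1 = 0
t4 = c OR t3 = 1 OR 0 = 1
t5 = a NOR t4 = 1 NOR 1 = 0
So t5 = 0.

b=1 d=1 e=0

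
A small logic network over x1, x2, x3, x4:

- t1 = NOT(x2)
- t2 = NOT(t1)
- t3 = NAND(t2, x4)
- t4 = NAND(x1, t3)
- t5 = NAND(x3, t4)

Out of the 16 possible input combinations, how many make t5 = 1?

11

t5 = NAND(x3, t4) must be 1, so at least one of x3, t4 is 0.
Enumerating the 16 input combinations, 11 give t5 = 1 and 5 give t5 = 0.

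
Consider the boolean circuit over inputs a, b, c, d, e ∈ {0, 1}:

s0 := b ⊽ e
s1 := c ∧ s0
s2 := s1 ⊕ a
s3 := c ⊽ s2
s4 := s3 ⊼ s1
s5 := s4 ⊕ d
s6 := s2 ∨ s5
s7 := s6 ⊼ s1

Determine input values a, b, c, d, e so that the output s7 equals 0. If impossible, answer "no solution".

a=1, b=0, c=1, d=0, e=0

s7 = s6 ⊼ s1 must be 0, so both s6 = 1 and s1 = 1.
s6 = s2 ∨ s5 must be 1, so at least one of s2, s5 is 1.
s1 = c ∧ s0 must be 1, so both c = 1 and s0 = 1.
Check with a=1, b=0, c=1, d=0, e=0:
s0 = b ⊽ e = 0 ⊽ 0 = 1
s1 = c ∧ s0 = 1 ∧ 1 = 1
s2 = s1 ⊕ a = 1 ⊕ 1 = 0
s3 = c ⊽ s2 = 1 ⊽ 0 = 0
s4 = s3 ⊼ s1 = 0 ⊼ 1 = 1
s5 = s4 ⊕ d = 1 ⊕ 0 = 1
s6 = s2 ∨ s5 = 0 ∨ 1 = 1
s7 = s6 ⊼ s1 = 1 ⊼ 1 = 0
So s7 = 0 as required.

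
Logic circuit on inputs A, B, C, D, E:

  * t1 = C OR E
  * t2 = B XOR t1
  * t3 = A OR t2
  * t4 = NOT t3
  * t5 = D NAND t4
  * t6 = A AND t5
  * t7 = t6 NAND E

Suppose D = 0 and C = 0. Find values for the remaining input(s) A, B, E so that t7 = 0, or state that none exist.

t7 = t6 NAND E must be 0, so both t6 = 1 and E = 1.
t6 = A AND t5 must be 1, so both A = 1 and t5 = 1.
Check with D = 0 and C = 0 and A=1, B=1, E=1:
t1 = C OR E = 0 OR 1 = 1
t2 = B XOR t1 = 1 XOR 1 = 0
t3 = A OR t2 = 1 OR 0 = 1
t4 = NOT t3 = NOT 1 = 0
t5 = D NAND t4 = 0 NAND 0 = 1
t6 = A AND t5 = 1 AND 1 = 1
t7 = t6 NAND E = 1 NAND 1 = 0
So t7 = 0.

A=1, B=1, E=1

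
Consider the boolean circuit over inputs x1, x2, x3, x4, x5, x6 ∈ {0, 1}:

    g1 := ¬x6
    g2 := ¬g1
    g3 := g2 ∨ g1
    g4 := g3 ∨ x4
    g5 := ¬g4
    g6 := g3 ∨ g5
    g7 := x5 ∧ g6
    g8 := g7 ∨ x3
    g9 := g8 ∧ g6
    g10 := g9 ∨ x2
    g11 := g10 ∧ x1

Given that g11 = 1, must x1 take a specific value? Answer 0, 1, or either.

g11 = g10 ∧ x1 must be 1, so both g10 = 1 and x1 = 1.
Every assignment with g11 = 1 has x1 = 1; there are 28 such assignment(s).

1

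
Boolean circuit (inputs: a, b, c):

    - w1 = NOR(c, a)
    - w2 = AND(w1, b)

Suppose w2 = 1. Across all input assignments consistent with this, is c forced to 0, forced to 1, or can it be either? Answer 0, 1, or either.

0

w2 = AND(w1, b) must be 1, so both w1 = 1 and b = 1.
w1 = NOR(c, a) must be 1, so both c = 0 and a = 0.
Every assignment with w2 = 1 has c = 0; there are 1 such assignment(s).
  a=0, b=1, c=0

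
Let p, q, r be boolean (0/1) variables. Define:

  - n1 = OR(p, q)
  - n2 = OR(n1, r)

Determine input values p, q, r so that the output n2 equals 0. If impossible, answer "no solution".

n2 = OR(n1, r) must be 0, so both n1 = 0 and r = 0.
n1 = OR(p, q) must be 0, so both p = 0 and q = 0.
Check with p=0, q=0, r=0:
n1 = OR(p, q) = OR(0, 0) = 0
n2 = OR(n1, r) = OR(0, 0) = 0
So n2 = 0 as required.

p=0, q=0, r=0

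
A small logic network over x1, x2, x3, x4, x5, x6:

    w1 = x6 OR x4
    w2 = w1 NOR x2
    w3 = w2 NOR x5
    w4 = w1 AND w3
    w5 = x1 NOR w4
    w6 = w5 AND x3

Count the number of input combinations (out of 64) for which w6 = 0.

54

w6 = w5 AND x3 must be 0, so at least one of w5, x3 is 0.
Enumerating the 64 input combinations, 54 give w6 = 0 and 10 give w6 = 1.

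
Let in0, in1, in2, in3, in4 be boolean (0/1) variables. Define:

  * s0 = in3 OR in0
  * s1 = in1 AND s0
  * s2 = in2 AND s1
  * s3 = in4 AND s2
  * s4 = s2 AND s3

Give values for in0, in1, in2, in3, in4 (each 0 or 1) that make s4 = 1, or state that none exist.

Check with in0=1 in1=1 in2=1 in3=0 in4=1:
s0 = in3 OR in0 = 0 OR 1 = 1
s1 = in1 AND s0 = 1 AND 1 = 1
s2 = in2 AND s1 = 1 AND 1 = 1
s3 = in4 AND s2 = 1 AND 1 = 1
s4 = s2 AND s3 = 1 AND 1 = 1
So s4 = 1 as required.

in0=1 in1=1 in2=1 in3=0 in4=1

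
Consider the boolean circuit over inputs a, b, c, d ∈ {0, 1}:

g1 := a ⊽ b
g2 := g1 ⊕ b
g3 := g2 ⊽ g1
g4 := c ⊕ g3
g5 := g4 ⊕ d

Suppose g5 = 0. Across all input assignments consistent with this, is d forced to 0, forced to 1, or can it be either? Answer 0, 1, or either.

Both values of d occur among assignments with g5 = 0:
  d=0: a=0, b=0, c=0, d=0
  d=1: a=0, b=0, c=1, d=1

either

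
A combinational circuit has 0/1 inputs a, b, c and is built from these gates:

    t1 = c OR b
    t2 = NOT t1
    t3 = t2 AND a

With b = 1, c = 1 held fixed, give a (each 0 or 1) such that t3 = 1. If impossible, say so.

With b = 1, c = 1 fixed, none of the 2 settings of a give t3 = 1.
For example, with a=1:
t1 = c OR b = 1 OR 1 = 1
t2 = NOT t1 = NOT 1 = 0
t3 = t2 AND a = 0 AND 1 = 0
giving t3 = 0 ≠ 1.

no solution exists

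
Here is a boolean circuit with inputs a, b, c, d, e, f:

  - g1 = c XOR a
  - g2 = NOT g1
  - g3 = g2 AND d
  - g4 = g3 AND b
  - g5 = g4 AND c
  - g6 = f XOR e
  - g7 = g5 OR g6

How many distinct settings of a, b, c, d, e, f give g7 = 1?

34

g7 = g5 OR g6 must be 1, so at least one of g5, g6 is 1.
Enumerating the 64 input combinations, 34 give g7 = 1 and 30 give g7 = 0.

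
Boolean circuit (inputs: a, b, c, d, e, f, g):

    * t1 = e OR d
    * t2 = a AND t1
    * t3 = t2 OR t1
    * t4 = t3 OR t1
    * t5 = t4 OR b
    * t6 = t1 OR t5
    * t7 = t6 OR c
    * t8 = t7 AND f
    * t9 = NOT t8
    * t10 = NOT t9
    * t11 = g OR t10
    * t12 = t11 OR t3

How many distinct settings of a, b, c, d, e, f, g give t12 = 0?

t12 = t11 OR t3 must be 0, so both t11 = 0 and t3 = 0.
Enumerating the 128 input combinations, 10 give t12 = 0 and 118 give t12 = 1.

10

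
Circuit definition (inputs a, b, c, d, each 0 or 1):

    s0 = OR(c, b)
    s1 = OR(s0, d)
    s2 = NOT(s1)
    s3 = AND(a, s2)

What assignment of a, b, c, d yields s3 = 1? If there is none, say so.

Check with a=1, b=0, c=0, d=0:
s0 = OR(c, b) = OR(0, 0) = 0
s1 = OR(s0, d) = OR(0, 0) = 0
s2 = NOT(s1) = NOT 0 = 1
s3 = AND(a, s2) = AND(1, 1) = 1
So s3 = 1 as required.

a=1, b=0, c=0, d=0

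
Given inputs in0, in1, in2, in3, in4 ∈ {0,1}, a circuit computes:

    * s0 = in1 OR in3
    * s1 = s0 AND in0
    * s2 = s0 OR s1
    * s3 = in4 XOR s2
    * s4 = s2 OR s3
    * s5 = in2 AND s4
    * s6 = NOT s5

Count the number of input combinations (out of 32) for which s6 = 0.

14

s6 = NOT s5 must be 0, so s5 = 1.
Enumerating the 32 input combinations, 14 give s6 = 0 and 18 give s6 = 1.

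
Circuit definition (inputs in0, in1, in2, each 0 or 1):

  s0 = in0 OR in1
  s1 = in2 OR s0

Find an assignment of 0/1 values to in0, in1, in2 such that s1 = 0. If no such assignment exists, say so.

s1 = in2 OR s0 must be 0, so both in2 = 0 and s0 = 0.
s0 = in0 OR in1 must be 0, so both in0 = 0 and in1 = 0.
Check with in0=0, in1=0, in2=0:
s0 = in0 OR in1 = 0 OR 0 = 0
s1 = in2 OR s0 = 0 OR 0 = 0
So s1 = 0 as required.

in0=0, in1=0, in2=0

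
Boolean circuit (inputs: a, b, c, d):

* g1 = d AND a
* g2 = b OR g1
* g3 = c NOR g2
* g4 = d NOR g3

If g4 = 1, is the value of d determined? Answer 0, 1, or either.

0

g4 = d NOR g3 must be 1, so both d = 0 and g3 = 0.
Every assignment with g4 = 1 has d = 0; there are 6 such assignment(s).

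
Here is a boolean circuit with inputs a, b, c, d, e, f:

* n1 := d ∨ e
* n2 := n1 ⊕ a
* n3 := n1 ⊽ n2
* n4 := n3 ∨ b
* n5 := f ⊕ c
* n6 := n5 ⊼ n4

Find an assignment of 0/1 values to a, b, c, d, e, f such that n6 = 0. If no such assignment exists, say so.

n6 = n5 ⊼ n4 must be 0, so both n5 = 1 and n4 = 1.
n5 = f ⊕ c must be 1, so f and c differ.
n4 = n3 ∨ b must be 1, so at least one of n3, b is 1.
Check with a=0 b=1 c=0 d=1 e=0 f=1:
n1 = d ∨ e = 1 ∨ 0 = 1
n2 = n1 ⊕ a = 1 ⊕ 0 = 1
n3 = n1 ⊽ n2 = 1 ⊽ 1 = 0
n4 = n3 ∨ b = 0 ∨ 1 = 1
n5 = f ⊕ c = 1 ⊕ 0 = 1
n6 = n5 ⊼ n4 = 1 ⊼ 1 = 0
So n6 = 0 as required.

a=0 b=1 c=0 d=1 e=0 f=1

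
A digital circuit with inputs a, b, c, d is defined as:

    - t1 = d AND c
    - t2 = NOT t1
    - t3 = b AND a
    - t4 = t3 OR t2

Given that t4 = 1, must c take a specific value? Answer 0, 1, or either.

either

Both values of c occur among assignments with t4 = 1:
  c=0: a=0, b=0, c=0, d=0
  c=1: a=0, b=0, c=1, d=0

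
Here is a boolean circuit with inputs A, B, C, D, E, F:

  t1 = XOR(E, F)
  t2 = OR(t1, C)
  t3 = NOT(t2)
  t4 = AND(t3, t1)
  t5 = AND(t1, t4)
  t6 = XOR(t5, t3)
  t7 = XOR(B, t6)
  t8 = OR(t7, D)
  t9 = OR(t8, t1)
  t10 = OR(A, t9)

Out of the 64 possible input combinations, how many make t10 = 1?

60

t10 = OR(A, t9) must be 1, so at least one of A, t9 is 1.
Enumerating the 64 input combinations, 60 give t10 = 1 and 4 give t10 = 0.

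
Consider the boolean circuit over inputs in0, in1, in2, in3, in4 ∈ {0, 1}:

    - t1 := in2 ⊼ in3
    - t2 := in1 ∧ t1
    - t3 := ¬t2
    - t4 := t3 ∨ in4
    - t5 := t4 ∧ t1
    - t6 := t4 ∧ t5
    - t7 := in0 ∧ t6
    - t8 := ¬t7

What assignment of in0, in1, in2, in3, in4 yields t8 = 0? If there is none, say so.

t8 = ¬t7 must be 0, so t7 = 1.
Check with in0=1, in1=0, in2=1, in3=0, in4=0:
t1 = in2 ⊼ in3 = 1 ⊼ 0 = 1
t2 = in1 ∧ t1 = 0 ∧ 1 = 0
t3 = ¬t2 = ¬0 = 1
t4 = t3 ∨ in4 = 1 ∨ 0 = 1
t5 = t4 ∧ t1 = 1 ∧ 1 = 1
t6 = t4 ∧ t5 = 1 ∧ 1 = 1
t7 = in0 ∧ t6 = 1 ∧ 1 = 1
t8 = ¬t7 = ¬1 = 0
So t8 = 0 as required.

in0=1, in1=0, in2=1, in3=0, in4=0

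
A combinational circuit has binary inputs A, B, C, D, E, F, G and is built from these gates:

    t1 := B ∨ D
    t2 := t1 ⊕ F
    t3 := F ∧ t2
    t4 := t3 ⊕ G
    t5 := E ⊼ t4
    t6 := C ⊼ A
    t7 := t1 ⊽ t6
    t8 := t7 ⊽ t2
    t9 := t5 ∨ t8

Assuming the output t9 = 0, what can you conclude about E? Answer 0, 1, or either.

t9 = t5 ∨ t8 must be 0, so both t5 = 0 and t8 = 0.
t5 = E ⊼ t4 must be 0, so both E = 1 and t4 = 1.
Every assignment with t9 = 0 has E = 1; there are 17 such assignment(s).

1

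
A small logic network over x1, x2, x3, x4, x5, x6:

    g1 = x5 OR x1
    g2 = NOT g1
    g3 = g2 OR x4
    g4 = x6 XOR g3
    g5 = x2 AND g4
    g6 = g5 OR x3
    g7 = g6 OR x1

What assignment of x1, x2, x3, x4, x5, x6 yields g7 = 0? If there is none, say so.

x1=0, x2=1, x3=0, x4=1, x5=0, x6=1

g7 = g6 OR x1 must be 0, so both g6 = 0 and x1 = 0.
Check with x1=0, x2=1, x3=0, x4=1, x5=0, x6=1:
g1 = x5 OR x1 = 0 OR 0 = 0
g2 = NOT g1 = NOT 0 = 1
g3 = g2 OR x4 = 1 OR 1 = 1
g4 = x6 XOR g3 = 1 XOR 1 = 0
g5 = x2 AND g4 = 1 AND 0 = 0
g6 = g5 OR x3 = 0 OR 0 = 0
g7 = g6 OR x1 = 0 OR 0 = 0
So g7 = 0 as required.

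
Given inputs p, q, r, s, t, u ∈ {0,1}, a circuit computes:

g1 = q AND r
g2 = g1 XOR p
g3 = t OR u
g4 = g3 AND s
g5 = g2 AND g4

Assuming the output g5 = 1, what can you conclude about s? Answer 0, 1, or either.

g5 = g2 AND g4 must be 1, so both g2 = 1 and g4 = 1.
g2 = g1 XOR p must be 1, so g1 and p differ.
Every assignment with g5 = 1 has s = 1; there are 12 such assignment(s).

1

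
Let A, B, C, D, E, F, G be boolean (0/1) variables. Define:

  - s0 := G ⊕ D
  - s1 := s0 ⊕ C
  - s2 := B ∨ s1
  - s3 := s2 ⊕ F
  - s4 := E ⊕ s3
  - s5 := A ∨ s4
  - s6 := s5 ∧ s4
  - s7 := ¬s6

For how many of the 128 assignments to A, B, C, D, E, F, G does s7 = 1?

64

s7 = ¬s6 must be 1, so s6 = 0.
s6 = s5 ∧ s4 must be 0, so at least one of s5, s4 is 0.
Enumerating the 128 input combinations, 64 give s7 = 1 and 64 give s7 = 0.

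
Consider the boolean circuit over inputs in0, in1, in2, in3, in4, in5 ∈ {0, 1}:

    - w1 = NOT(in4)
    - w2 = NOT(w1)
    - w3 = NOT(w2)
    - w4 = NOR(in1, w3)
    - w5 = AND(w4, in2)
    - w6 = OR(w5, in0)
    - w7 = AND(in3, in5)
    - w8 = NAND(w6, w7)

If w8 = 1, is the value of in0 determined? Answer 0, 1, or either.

Both values of in0 occur among assignments with w8 = 1:
  in0=0: in0=0, in1=0, in2=0, in3=0, in4=0, in5=0
  in0=1: in0=1, in1=0, in2=0, in3=0, in4=0, in5=0

either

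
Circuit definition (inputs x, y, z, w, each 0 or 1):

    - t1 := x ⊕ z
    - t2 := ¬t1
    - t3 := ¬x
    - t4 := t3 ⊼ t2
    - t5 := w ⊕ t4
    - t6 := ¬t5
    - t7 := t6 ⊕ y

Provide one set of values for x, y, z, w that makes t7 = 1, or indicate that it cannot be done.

x=1, y=1, z=0, w=0

Check with x=1, y=1, z=0, w=0:
t1 = x ⊕ z = 1 ⊕ 0 = 1
t2 = ¬t1 = ¬1 = 0
t3 = ¬x = ¬1 = 0
t4 = t3 ⊼ t2 = 0 ⊼ 0 = 1
t5 = w ⊕ t4 = 0 ⊕ 1 = 1
t6 = ¬t5 = ¬1 = 0
t7 = t6 ⊕ y = 0 ⊕ 1 = 1
So t7 = 1 as required.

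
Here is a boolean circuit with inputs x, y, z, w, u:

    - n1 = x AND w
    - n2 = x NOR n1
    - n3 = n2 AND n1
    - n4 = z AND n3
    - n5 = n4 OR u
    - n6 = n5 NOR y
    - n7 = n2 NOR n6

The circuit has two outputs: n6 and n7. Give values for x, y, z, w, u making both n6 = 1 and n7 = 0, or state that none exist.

x=1, y=0, z=0, w=0, u=0

Check with x=1, y=0, z=0, w=0, u=0:
n1 = x AND w = 1 AND 0 = 0
n2 = x NOR n1 = 1 NOR 0 = 0
n3 = n2 AND n1 = 0 AND 0 = 0
n4 = z AND n3 = 0 AND 0 = 0
n5 = n4 OR u = 0 OR 0 = 0
n6 = n5 NOR y = 0 NOR 0 = 1
n7 = n2 NOR n6 = 0 NOR 1 = 0
So n6 = 1 and n7 = 0.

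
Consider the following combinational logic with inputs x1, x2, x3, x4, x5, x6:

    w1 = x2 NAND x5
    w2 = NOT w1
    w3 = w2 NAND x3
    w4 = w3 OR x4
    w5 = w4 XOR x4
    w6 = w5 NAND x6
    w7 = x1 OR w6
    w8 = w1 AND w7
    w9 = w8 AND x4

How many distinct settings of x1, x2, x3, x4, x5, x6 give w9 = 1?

24

w9 = w8 AND x4 must be 1, so both w8 = 1 and x4 = 1.
w8 = w1 AND w7 must be 1, so both w1 = 1 and w7 = 1.
Enumerating the 64 input combinations, 24 give w9 = 1 and 40 give w9 = 0.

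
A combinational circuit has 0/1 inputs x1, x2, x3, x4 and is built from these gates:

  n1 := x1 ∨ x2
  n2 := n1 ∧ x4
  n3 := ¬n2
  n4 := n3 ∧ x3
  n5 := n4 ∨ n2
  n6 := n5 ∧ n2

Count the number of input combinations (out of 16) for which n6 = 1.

n6 = n5 ∧ n2 must be 1, so both n5 = 1 and n2 = 1.
n5 = n4 ∨ n2 must be 1, so at least one of n4, n2 is 1.
Enumerating the 16 input combinations, 6 give n6 = 1 and 10 give n6 = 0.

6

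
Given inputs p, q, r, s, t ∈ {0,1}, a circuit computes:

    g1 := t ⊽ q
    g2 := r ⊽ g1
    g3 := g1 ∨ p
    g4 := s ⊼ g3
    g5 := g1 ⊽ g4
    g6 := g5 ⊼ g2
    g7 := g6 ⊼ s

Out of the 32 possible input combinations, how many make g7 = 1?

19

g7 = g6 ⊼ s must be 1, so at least one of g6, s is 0.
Enumerating the 32 input combinations, 19 give g7 = 1 and 13 give g7 = 0.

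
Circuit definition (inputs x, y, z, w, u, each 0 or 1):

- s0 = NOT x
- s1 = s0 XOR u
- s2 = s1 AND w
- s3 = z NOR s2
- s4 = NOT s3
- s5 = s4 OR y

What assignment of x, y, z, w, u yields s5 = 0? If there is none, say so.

x=1 y=0 z=0 w=0 u=1

s5 = s4 OR y must be 0, so both s4 = 0 and y = 0.
s4 = NOT s3 must be 0, so s3 = 1.
s3 = z NOR s2 must be 1, so both z = 0 and s2 = 0.
Check with x=1 y=0 z=0 w=0 u=1:
s0 = NOT x = NOT 1 = 0
s1 = s0 XOR u = 0 XOR 1 = 1
s2 = s1 AND w = 1 AND 0 = 0
s3 = z NOR s2 = 0 NOR 0 = 1
s4 = NOT s3 = NOT 1 = 0
s5 = s4 OR y = 0 OR 0 = 0
So s5 = 0 as required.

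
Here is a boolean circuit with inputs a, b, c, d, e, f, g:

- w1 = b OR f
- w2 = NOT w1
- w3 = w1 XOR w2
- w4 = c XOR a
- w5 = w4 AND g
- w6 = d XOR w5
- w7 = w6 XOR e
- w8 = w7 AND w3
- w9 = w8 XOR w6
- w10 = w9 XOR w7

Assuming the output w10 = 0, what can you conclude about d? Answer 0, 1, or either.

Both values of d occur among assignments with w10 = 0:
  d=0: a=0, b=0, c=0, d=0, e=0, f=0, g=0
  d=1: a=0, b=0, c=1, d=1, e=0, f=0, g=1

either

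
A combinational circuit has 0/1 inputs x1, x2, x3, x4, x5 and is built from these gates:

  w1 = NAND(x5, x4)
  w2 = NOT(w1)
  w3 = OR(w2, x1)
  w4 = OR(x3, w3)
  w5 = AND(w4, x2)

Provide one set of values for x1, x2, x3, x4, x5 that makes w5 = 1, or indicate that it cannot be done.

x1=0, x2=1, x3=1, x4=0, x5=0

Check with x1=0, x2=1, x3=1, x4=0, x5=0:
w1 = NAND(x5, x4) = NAND(0, 0) = 1
w2 = NOT(w1) = NOT 1 = 0
w3 = OR(w2, x1) = OR(0, 0) = 0
w4 = OR(x3, w3) = OR(1, 0) = 1
w5 = AND(w4, x2) = AND(1, 1) = 1
So w5 = 1 as required.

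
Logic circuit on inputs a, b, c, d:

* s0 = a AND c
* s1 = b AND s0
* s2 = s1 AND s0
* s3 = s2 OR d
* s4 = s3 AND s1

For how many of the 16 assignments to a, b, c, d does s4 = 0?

s4 = s3 AND s1 must be 0, so at least one of s3, s1 is 0.
Enumerating the 16 input combinations, 14 give s4 = 0 and 2 give s4 = 1.

14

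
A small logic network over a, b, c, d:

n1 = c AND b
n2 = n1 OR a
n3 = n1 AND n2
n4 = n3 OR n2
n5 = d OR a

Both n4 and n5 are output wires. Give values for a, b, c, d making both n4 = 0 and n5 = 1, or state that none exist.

Check with a=0, b=0, c=0, d=1:
n1 = c AND b = 0 AND 0 = 0
n2 = n1 OR a = 0 OR 0 = 0
n3 = n1 AND n2 = 0 AND 0 = 0
n4 = n3 OR n2 = 0 OR 0 = 0
n5 = d OR a = 1 OR 0 = 1
So n4 = 0 and n5 = 1.

a=0, b=0, c=0, d=1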